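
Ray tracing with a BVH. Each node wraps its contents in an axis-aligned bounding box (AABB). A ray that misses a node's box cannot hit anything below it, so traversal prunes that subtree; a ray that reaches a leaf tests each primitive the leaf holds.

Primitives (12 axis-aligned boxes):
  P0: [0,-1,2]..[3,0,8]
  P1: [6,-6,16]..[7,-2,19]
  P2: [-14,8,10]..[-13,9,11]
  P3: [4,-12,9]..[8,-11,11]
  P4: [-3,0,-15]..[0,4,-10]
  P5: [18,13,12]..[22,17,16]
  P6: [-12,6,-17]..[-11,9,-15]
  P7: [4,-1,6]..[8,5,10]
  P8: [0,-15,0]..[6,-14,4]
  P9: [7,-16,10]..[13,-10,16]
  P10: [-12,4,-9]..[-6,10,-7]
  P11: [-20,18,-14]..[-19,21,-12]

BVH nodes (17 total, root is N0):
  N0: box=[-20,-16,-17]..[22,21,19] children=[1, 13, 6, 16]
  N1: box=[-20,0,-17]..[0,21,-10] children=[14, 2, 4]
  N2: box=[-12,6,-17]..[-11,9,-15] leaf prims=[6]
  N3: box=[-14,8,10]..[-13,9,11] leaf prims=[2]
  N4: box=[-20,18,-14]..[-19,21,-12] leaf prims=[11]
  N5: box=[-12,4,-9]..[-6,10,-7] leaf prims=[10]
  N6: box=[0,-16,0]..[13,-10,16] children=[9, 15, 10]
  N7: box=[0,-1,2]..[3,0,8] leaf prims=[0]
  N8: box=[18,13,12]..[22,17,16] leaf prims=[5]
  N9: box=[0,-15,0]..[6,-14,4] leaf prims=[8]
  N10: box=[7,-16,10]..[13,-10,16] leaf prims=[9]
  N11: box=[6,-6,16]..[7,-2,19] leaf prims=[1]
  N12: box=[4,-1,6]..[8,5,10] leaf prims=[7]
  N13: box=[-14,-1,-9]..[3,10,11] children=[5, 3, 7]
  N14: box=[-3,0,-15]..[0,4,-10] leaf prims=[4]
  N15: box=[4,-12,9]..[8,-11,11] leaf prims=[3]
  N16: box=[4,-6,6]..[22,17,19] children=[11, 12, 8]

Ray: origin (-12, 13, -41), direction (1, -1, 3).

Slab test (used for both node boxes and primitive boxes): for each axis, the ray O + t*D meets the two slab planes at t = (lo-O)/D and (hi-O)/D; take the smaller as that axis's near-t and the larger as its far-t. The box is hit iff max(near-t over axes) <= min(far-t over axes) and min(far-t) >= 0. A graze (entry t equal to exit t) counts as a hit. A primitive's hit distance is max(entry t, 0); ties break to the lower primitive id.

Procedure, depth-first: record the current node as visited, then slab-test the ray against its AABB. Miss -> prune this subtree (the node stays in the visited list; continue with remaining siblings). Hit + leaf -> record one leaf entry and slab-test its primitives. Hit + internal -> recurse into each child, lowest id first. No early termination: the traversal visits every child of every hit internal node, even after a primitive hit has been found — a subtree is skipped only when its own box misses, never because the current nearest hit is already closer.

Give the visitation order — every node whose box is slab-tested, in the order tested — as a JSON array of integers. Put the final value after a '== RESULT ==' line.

Traverse from the root:
N0 x:[-8,34] y:[-8,29] z:[8,20] -> hit [8,20], descend [1, 6, 13, 16]
  N1 x:[-8,12] y:[-8,13] z:[8,31/3] -> hit [8,31/3], descend [2, 4, 14]
    N2 x:[0,1] y:[4,7] z:[8,26/3] -> miss, prune
    N4 x:[-8,-7] y:[-8,-5] z:[9,29/3] -> miss, prune
    N14 x:[9,12] y:[9,13] z:[26/3,31/3] -> hit [9,31/3] leaf, test {P4@t=9}
  N6 x:[12,25] y:[23,29] z:[41/3,19] -> miss, prune
  N13 x:[-2,15] y:[3,14] z:[32/3,52/3] -> hit [32/3,14], descend [3, 5, 7]
    N3 x:[-2,-1] y:[4,5] z:[17,52/3] -> miss, prune
    N5 x:[0,6] y:[3,9] z:[32/3,34/3] -> miss, prune
    N7 x:[12,15] y:[13,14] z:[43/3,49/3] -> miss, prune
  N16 x:[16,34] y:[-4,19] z:[47/3,20] -> hit [16,19], descend [8, 11, 12]
    N8 x:[30,34] y:[-4,0] z:[53/3,19] -> miss, prune
    N11 x:[18,19] y:[15,19] z:[19,20] -> hit [19,19] leaf, test {P1@t=19}
    N12 x:[16,20] y:[8,14] z:[47/3,17] -> miss, prune

Summary -> nodes [0, 1, 2, 4, 14, 6, 13, 3, 5, 7, 16, 8, 11, 12]; box-tests=14; leaf-entries=2; first=P4

== RESULT ==
[0, 1, 2, 4, 14, 6, 13, 3, 5, 7, 16, 8, 11, 12]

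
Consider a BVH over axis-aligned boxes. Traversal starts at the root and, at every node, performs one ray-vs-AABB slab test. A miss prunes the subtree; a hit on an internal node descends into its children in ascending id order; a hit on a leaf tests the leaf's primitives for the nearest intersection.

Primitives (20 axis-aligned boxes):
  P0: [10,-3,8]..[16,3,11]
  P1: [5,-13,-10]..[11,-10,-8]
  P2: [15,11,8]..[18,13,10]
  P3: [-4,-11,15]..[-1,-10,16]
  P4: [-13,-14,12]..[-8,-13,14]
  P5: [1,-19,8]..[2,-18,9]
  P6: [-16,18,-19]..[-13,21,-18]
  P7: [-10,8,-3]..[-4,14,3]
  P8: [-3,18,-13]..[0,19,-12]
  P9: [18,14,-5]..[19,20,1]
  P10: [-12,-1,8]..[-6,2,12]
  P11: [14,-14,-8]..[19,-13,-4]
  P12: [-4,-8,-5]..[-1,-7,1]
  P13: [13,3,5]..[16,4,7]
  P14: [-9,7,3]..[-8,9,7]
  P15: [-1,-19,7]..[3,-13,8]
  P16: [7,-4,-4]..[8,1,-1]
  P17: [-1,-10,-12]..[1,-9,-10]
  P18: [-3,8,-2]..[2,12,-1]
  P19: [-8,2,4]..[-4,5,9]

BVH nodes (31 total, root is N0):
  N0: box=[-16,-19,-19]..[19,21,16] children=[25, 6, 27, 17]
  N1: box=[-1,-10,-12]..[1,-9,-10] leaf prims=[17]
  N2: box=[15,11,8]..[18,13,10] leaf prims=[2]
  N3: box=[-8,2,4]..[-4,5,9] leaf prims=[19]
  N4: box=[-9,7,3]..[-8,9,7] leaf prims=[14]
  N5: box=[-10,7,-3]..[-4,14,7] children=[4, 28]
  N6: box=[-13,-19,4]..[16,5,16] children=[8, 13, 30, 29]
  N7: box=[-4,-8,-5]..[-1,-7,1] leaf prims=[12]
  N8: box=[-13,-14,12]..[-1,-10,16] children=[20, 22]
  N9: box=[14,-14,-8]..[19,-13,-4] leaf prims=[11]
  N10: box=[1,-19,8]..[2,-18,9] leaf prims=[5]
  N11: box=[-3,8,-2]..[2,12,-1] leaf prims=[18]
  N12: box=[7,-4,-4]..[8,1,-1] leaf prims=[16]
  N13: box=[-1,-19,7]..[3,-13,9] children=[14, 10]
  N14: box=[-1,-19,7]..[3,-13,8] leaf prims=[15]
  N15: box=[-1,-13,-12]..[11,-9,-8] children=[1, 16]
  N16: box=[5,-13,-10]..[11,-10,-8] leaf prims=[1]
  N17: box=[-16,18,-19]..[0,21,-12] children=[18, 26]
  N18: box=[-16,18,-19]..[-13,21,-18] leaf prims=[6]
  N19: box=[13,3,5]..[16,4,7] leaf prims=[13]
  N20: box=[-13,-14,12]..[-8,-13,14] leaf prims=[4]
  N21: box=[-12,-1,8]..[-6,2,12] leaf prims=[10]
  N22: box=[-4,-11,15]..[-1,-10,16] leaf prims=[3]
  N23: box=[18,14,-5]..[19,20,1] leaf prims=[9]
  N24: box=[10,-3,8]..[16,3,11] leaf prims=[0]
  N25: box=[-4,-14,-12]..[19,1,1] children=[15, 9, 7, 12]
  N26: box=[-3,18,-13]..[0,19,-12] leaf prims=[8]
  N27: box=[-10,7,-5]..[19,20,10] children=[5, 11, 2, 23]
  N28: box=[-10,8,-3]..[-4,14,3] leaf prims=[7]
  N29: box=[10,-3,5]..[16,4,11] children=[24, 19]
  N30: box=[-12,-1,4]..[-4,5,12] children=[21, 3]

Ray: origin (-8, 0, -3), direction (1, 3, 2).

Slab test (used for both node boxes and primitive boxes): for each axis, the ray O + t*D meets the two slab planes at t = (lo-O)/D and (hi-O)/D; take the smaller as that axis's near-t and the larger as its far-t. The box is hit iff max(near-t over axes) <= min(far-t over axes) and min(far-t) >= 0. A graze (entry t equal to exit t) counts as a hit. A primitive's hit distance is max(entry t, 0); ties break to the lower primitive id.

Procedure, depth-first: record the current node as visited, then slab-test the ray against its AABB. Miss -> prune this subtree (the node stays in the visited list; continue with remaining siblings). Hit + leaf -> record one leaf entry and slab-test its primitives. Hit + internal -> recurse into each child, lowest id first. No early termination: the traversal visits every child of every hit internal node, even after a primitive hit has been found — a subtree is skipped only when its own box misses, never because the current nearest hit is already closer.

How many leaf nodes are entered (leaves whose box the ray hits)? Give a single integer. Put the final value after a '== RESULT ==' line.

Walk:
N0 x:[-8,27] y:[-19/3,7] z:[-8,19/2] -> hit [-19/3,7], descend [6, 17, 25, 27]
  N6 x:[-5,24] y:[-19/3,5/3] z:[7/2,19/2] -> miss, prune
  N17 x:[-8,8] y:[6,7] z:[-8,-9/2] -> miss, prune
  N25 x:[4,27] y:[-14/3,1/3] z:[-9/2,2] -> miss, prune
  N27 x:[-2,27] y:[7/3,20/3] z:[-1,13/2] -> hit [7/3,13/2], descend [2, 5, 11, 23]
    N2 x:[23,26] y:[11/3,13/3] z:[11/2,13/2] -> miss, prune
    N5 x:[-2,4] y:[7/3,14/3] z:[0,5] -> hit [7/3,4], descend [4, 28]
      N4 x:[-1,0] y:[7/3,3] z:[3,5] -> miss, prune
      N28 x:[-2,4] y:[8/3,14/3] z:[0,3] -> hit [8/3,3] leaf, test {P7@t=8/3}
    N11 x:[5,10] y:[8/3,4] z:[1/2,1] -> miss, prune
    N23 x:[26,27] y:[14/3,20/3] z:[-1,2] -> miss, prune

Summary -> nodes [0, 6, 17, 25, 27, 2, 5, 4, 28, 11, 23]; box-tests=11; leaf-entries=1; first=P7

== RESULT ==
1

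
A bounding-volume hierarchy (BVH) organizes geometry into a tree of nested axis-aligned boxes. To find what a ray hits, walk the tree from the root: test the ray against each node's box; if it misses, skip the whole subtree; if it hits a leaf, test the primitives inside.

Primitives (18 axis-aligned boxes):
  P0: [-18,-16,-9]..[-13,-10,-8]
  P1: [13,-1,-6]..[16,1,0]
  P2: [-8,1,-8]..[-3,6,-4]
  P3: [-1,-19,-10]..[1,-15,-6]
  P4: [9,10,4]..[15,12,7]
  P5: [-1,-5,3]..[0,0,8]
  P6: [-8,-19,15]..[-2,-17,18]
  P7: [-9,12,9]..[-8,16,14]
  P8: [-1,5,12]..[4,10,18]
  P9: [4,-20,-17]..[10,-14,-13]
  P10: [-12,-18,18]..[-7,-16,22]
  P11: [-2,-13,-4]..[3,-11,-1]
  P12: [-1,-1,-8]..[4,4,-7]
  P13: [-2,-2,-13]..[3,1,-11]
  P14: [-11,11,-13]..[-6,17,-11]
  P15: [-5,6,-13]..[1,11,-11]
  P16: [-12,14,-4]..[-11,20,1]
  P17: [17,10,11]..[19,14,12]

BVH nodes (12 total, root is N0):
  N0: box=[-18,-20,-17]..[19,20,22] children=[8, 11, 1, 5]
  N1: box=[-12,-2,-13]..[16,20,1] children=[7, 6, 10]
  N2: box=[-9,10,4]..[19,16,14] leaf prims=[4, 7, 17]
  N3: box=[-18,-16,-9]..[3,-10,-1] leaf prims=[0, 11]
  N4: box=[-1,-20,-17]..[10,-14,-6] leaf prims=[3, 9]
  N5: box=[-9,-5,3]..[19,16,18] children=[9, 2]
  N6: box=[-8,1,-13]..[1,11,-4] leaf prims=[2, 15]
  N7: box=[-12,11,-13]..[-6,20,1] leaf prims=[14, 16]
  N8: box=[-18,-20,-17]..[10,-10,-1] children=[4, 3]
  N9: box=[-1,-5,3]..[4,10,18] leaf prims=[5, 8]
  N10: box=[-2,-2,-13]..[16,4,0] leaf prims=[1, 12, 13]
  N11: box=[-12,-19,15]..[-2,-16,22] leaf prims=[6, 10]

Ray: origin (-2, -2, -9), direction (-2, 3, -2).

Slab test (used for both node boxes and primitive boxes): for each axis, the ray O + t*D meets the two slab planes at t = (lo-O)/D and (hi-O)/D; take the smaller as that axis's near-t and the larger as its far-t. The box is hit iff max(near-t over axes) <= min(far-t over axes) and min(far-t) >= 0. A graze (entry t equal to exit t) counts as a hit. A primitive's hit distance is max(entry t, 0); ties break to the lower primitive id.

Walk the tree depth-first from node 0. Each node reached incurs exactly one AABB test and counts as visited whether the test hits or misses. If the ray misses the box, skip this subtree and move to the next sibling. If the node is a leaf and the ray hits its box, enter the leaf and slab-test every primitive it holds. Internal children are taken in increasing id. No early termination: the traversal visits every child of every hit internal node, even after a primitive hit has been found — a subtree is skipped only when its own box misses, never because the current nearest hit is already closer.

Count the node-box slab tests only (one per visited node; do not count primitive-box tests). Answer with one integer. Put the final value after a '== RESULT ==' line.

Traverse from the root:
N0 x:[-21/2,8] y:[-6,22/3] z:[-31/2,4] -> hit [-6,4], descend [1, 5, 8, 11]
  N1 x:[-9,5] y:[0,22/3] z:[-5,2] -> hit [0,2], descend [6, 7, 10]
    N6 x:[-3/2,3] y:[1,13/3] z:[-5/2,2] -> hit [1,2] leaf, test {P2(miss), P15(miss)}
    N7 x:[2,5] y:[13/3,22/3] z:[-5,2] -> miss, prune
    N10 x:[-9,0] y:[0,2] z:[-9/2,2] -> hit [0,0] leaf, test {P1(miss), P12(miss), P13(miss)}
  N5 x:[-21/2,7/2] y:[-1,6] z:[-27/2,-6] -> miss, prune
  N8 x:[-6,8] y:[-6,-8/3] z:[-4,4] -> miss, prune
  N11 x:[0,5] y:[-17/3,-14/3] z:[-31/2,-12] -> miss, prune

Summary -> nodes [0, 1, 6, 7, 10, 5, 8, 11]; box-tests=8; leaf-entries=2; first=miss

== RESULT ==
8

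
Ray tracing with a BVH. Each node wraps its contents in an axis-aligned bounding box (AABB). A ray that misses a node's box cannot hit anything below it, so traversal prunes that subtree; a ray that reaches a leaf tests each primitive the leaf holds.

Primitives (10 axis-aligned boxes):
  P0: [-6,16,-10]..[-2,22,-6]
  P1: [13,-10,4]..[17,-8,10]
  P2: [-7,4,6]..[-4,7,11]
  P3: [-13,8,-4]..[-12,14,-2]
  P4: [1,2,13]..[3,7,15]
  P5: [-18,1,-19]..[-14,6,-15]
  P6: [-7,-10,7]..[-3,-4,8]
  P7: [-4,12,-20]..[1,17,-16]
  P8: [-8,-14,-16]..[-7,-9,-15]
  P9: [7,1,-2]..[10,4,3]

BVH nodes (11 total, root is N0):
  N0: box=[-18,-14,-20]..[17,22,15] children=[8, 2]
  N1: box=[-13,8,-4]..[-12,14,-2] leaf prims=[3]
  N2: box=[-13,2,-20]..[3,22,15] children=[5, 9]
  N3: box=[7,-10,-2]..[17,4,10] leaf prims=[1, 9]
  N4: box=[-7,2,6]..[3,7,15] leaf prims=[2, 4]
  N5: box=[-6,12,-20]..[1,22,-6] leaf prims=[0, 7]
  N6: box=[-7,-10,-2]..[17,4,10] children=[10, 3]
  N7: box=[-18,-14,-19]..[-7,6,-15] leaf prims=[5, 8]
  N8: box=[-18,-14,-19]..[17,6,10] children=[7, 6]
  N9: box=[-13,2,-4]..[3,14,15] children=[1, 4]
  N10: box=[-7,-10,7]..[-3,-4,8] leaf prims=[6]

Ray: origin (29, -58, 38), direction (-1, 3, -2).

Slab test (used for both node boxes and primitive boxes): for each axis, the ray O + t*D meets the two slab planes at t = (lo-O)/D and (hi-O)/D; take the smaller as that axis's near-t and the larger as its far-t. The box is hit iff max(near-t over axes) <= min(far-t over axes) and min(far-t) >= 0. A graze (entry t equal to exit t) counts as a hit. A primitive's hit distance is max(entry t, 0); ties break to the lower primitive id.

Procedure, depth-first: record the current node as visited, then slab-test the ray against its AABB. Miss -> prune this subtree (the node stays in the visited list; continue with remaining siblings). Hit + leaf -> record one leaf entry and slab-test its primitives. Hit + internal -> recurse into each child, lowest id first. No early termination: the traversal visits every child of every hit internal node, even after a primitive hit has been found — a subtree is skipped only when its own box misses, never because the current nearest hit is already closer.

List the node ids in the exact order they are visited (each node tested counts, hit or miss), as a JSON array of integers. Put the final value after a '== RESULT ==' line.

Trace the traversal:
N0 x:[12,47] y:[44/3,80/3] z:[23/2,29] -> hit [44/3,80/3], descend [2, 8]
  N2 x:[26,42] y:[20,80/3] z:[23/2,29] -> hit [26,80/3], descend [5, 9]
    N5 x:[28,35] y:[70/3,80/3] z:[22,29] -> miss, prune
    N9 x:[26,42] y:[20,24] z:[23/2,21] -> miss, prune
  N8 x:[12,47] y:[44/3,64/3] z:[14,57/2] -> hit [44/3,64/3], descend [6, 7]
    N6 x:[12,36] y:[16,62/3] z:[14,20] -> hit [16,20], descend [3, 10]
      N3 x:[12,22] y:[16,62/3] z:[14,20] -> hit [16,20] leaf, test {P1@t=16, P9@t=59/3}
      N10 x:[32,36] y:[16,18] z:[15,31/2] -> miss, prune
    N7 x:[36,47] y:[44/3,64/3] z:[53/2,57/2] -> miss, prune

9 AABB tests over nodes [0, 2, 5, 9, 8, 6, 3, 10, 7]; 1 leaf entered; closest P1.

== RESULT ==
[0, 2, 5, 9, 8, 6, 3, 10, 7]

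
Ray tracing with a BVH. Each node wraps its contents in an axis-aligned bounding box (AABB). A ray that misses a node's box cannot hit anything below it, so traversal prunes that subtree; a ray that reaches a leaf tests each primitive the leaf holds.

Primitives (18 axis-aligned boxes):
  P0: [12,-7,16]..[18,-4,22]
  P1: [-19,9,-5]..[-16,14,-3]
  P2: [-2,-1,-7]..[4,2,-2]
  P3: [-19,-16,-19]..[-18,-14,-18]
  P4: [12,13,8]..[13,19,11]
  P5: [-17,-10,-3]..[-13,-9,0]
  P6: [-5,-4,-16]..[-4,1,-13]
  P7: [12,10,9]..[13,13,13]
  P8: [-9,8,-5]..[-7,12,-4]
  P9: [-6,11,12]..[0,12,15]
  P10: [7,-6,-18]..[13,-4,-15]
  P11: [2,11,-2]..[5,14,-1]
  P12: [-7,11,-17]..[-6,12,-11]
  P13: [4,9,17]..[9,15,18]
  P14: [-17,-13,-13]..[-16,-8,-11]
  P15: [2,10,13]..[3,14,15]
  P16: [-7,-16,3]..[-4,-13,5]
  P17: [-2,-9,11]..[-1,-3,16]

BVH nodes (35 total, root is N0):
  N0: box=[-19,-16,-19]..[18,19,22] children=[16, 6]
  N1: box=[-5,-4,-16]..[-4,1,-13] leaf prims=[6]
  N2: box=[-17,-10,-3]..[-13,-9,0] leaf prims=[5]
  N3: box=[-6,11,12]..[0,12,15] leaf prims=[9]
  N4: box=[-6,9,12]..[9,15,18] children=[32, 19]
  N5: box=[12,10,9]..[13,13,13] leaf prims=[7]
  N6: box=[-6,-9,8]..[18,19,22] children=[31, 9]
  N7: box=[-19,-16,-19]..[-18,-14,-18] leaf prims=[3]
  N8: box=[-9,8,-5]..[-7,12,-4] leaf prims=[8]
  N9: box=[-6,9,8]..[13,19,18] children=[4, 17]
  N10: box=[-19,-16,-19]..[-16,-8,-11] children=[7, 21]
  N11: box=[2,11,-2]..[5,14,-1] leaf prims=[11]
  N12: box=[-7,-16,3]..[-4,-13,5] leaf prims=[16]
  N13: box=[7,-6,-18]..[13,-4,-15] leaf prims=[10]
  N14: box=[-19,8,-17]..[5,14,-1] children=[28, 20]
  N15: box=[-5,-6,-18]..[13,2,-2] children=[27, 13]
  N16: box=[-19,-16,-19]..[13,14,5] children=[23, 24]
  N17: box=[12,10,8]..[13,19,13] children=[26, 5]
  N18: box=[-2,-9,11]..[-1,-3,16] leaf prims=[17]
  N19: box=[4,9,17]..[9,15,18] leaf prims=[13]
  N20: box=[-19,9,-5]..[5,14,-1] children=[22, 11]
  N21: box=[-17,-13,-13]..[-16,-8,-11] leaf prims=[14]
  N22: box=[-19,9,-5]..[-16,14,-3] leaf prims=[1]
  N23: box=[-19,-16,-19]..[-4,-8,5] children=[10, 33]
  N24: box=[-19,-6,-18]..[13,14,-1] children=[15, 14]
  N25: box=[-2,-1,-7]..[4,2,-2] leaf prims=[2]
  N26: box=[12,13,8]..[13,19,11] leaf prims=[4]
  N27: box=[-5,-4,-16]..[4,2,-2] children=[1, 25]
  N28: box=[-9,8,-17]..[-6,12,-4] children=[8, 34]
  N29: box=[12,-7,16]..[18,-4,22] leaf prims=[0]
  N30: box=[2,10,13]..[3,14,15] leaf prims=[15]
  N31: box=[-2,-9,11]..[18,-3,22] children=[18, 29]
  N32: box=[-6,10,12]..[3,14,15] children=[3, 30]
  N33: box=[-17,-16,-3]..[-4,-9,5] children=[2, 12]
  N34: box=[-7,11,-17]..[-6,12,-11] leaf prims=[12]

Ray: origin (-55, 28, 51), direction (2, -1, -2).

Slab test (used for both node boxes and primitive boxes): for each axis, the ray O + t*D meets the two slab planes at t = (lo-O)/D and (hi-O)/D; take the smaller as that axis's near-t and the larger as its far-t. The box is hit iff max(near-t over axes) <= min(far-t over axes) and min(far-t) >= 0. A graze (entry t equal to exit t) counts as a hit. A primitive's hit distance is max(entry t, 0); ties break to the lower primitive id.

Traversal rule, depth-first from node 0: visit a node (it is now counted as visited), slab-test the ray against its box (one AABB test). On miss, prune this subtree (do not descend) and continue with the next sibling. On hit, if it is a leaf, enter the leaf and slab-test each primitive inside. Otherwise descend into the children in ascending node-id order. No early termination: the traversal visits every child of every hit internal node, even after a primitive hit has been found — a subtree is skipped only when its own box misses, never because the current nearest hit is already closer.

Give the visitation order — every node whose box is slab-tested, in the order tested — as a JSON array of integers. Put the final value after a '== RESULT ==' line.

Trace the traversal:
N0 x:[18,73/2] y:[9,44] z:[29/2,35] -> hit [18,35], descend [6, 16]
  N6 x:[49/2,73/2] y:[9,37] z:[29/2,43/2] -> miss, prune
  N16 x:[18,34] y:[14,44] z:[23,35] -> hit [23,34], descend [23, 24]
    N23 x:[18,51/2] y:[36,44] z:[23,35] -> miss, prune
    N24 x:[18,34] y:[14,34] z:[26,69/2] -> hit [26,34], descend [14, 15]
      N14 x:[18,30] y:[14,20] z:[26,34] -> miss, prune
      N15 x:[25,34] y:[26,34] z:[53/2,69/2] -> hit [53/2,34], descend [13, 27]
        N13 x:[31,34] y:[32,34] z:[33,69/2] -> hit [33,34] leaf, test {P10@t=33}
        N27 x:[25,59/2] y:[26,32] z:[53/2,67/2] -> hit [53/2,59/2], descend [1, 25]
          N1 x:[25,51/2] y:[27,32] z:[32,67/2] -> miss, prune
          N25 x:[53/2,59/2] y:[26,29] z:[53/2,29] -> hit [53/2,29] leaf, test {P2@t=53/2}

Visited [0, 6, 16, 23, 24, 14, 15, 13, 27, 1, 25]. Tests: 11 box, 2 leaf. Nearest: P2.

== RESULT ==
[0, 6, 16, 23, 24, 14, 15, 13, 27, 1, 25]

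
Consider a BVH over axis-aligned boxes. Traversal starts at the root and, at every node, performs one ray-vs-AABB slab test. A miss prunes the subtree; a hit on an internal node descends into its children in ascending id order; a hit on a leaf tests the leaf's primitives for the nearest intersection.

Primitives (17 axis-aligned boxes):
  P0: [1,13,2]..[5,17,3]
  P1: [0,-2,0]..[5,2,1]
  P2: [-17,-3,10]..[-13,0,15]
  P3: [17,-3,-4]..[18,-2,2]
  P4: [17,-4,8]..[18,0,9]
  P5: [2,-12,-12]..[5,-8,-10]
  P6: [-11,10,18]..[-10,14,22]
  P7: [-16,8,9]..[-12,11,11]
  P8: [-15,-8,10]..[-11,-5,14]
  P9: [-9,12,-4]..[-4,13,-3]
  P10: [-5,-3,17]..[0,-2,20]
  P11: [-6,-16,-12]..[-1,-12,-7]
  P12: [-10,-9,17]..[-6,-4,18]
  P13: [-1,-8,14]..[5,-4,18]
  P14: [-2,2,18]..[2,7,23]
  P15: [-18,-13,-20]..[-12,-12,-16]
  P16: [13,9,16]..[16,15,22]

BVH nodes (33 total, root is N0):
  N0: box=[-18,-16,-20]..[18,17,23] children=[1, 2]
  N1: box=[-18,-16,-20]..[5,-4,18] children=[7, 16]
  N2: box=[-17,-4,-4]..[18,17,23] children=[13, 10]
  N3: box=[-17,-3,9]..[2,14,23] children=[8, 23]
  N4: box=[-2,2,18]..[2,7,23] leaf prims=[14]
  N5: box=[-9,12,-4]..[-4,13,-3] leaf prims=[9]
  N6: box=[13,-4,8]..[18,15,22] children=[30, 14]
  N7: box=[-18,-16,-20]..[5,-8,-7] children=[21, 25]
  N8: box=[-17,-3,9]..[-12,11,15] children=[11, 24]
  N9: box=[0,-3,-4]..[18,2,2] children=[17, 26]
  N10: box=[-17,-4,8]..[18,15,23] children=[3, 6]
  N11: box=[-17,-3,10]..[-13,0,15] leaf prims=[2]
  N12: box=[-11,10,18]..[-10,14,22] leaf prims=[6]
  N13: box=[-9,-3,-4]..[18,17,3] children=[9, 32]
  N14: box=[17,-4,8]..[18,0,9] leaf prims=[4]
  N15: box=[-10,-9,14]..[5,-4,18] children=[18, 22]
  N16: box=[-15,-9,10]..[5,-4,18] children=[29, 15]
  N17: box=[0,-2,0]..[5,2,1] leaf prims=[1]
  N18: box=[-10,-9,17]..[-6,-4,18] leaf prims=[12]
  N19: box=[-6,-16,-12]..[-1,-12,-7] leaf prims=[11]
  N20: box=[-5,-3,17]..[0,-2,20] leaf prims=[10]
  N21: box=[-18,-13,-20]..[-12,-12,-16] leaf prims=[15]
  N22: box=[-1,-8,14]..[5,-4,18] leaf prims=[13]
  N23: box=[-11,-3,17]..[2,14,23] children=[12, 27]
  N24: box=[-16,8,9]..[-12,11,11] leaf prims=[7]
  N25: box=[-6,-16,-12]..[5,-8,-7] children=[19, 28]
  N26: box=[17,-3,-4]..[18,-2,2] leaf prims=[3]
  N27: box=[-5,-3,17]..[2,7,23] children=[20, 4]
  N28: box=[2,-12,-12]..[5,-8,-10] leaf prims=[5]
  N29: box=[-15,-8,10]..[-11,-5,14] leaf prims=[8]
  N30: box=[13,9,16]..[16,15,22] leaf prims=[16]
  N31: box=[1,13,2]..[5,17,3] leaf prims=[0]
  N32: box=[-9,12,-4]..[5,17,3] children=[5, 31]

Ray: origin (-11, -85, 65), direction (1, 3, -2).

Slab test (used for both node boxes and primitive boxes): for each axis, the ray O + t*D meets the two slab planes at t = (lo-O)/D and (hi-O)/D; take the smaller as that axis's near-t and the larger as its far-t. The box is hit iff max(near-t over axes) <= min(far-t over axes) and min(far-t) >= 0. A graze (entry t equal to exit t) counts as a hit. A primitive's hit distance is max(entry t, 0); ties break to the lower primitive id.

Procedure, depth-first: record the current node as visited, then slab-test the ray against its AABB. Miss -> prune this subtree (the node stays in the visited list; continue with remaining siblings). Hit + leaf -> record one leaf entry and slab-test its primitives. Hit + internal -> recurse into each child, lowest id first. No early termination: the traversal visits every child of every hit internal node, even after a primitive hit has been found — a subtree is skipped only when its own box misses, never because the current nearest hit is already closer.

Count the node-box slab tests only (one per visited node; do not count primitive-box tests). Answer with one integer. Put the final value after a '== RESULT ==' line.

Walk:
N0 x:[-7,29] y:[23,34] z:[21,85/2] -> hit [23,29], descend [1, 2]
  N1 x:[-7,16] y:[23,27] z:[47/2,85/2] -> miss, prune
  N2 x:[-6,29] y:[27,34] z:[21,69/2] -> hit [27,29], descend [10, 13]
    N10 x:[-6,29] y:[27,100/3] z:[21,57/2] -> hit [27,57/2], descend [3, 6]
      N3 x:[-6,13] y:[82/3,33] z:[21,28] -> miss, prune
      N6 x:[24,29] y:[27,100/3] z:[43/2,57/2] -> hit [27,57/2], descend [14, 30]
        N14 x:[28,29] y:[27,85/3] z:[28,57/2] -> hit [28,85/3] leaf, test {P4@t=28}
        N30 x:[24,27] y:[94/3,100/3] z:[43/2,49/2] -> miss, prune
    N13 x:[2,29] y:[82/3,34] z:[31,69/2] -> miss, prune

9 AABB tests over nodes [0, 1, 2, 10, 3, 6, 14, 30, 13]; 1 leaf entered; closest P4.

== RESULT ==
9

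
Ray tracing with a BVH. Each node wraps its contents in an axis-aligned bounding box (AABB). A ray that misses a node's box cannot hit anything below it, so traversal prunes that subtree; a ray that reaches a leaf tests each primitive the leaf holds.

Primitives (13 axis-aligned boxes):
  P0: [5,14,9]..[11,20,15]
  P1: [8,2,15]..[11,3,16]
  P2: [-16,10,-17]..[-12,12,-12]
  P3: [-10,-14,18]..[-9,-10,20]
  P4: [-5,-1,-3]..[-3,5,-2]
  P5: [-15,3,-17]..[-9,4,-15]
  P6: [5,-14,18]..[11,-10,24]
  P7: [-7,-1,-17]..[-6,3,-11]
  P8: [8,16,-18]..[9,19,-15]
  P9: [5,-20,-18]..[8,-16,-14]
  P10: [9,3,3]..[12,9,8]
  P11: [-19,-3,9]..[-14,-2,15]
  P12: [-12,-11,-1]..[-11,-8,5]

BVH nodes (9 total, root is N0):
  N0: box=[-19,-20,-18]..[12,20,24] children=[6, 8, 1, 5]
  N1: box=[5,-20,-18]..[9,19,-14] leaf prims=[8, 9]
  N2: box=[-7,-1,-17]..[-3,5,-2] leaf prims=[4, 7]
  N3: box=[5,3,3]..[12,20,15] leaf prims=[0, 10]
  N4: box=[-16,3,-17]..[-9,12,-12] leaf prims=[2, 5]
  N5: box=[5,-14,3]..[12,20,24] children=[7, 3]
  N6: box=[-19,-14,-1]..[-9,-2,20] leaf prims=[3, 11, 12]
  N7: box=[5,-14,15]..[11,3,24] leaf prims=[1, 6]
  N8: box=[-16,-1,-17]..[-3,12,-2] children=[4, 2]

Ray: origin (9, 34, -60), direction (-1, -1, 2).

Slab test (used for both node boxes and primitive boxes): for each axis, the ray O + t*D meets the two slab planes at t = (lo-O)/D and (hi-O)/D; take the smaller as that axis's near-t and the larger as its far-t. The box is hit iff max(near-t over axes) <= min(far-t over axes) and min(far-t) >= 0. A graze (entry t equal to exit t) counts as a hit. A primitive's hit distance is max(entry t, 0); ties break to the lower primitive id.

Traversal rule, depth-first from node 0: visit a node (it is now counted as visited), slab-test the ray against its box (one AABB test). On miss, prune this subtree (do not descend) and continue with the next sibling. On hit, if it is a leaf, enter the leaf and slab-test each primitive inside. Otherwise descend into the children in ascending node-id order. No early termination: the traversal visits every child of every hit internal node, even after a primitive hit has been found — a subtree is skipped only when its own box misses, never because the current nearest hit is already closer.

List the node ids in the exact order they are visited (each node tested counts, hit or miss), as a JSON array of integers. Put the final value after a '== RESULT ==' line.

Traverse from the root:
N0 x:[-3,28] y:[14,54] z:[21,42] -> hit [21,28], descend [1, 5, 6, 8]
  N1 x:[0,4] y:[15,54] z:[21,23] -> miss, prune
  N5 x:[-3,4] y:[14,48] z:[63/2,42] -> miss, prune
  N6 x:[18,28] y:[36,48] z:[59/2,40] -> miss, prune
  N8 x:[12,25] y:[22,35] z:[43/2,29] -> hit [22,25], descend [2, 4]
    N2 x:[12,16] y:[29,35] z:[43/2,29] -> miss, prune
    N4 x:[18,25] y:[22,31] z:[43/2,24] -> hit [22,24] leaf, test {P2@t=22, P5(miss)}

Visited [0, 1, 5, 6, 8, 2, 4]. Tests: 7 box, 1 leaf. Nearest: P2.

== RESULT ==
[0, 1, 5, 6, 8, 2, 4]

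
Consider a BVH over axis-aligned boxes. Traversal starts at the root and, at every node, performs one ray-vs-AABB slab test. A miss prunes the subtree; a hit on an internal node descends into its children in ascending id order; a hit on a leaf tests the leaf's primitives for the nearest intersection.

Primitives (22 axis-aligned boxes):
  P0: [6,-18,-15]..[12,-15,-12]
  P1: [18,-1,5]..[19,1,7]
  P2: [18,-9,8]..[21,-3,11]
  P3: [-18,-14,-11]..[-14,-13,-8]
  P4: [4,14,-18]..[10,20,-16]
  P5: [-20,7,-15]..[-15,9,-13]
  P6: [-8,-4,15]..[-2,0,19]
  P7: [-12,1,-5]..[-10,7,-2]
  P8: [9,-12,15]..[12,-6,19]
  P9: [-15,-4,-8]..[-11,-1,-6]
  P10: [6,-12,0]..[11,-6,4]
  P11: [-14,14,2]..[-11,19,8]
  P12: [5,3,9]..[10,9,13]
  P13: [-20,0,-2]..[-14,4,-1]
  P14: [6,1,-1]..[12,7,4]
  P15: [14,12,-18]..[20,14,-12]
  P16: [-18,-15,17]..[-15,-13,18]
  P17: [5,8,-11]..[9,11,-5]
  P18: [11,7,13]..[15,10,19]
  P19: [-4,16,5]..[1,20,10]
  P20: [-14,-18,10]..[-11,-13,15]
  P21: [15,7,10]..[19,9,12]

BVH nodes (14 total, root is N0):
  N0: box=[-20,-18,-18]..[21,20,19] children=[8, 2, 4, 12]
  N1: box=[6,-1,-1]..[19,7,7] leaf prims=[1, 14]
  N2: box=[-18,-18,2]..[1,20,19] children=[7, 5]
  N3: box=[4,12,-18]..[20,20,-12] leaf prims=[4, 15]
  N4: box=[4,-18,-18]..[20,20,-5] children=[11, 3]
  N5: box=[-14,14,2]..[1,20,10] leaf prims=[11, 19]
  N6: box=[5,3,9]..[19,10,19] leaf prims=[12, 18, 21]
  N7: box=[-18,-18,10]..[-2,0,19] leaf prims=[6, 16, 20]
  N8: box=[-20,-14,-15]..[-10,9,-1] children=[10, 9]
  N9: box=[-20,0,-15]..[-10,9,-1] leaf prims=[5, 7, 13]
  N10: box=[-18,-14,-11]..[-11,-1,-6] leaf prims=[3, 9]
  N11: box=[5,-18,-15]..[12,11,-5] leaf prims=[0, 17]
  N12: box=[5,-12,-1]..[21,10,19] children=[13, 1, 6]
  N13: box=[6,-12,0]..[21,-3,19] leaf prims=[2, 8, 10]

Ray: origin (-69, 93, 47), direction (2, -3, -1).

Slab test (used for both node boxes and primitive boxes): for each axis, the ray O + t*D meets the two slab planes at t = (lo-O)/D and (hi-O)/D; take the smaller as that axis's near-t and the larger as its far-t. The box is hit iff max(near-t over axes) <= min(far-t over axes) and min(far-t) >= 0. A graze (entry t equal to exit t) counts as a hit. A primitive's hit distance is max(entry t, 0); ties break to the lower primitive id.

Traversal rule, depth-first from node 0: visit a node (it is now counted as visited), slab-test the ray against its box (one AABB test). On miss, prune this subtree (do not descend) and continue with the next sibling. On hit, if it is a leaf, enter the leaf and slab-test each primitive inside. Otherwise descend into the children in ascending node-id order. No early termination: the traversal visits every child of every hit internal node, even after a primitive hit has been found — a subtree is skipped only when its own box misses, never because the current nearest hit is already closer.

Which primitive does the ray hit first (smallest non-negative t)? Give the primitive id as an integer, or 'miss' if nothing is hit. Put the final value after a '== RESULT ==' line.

Traverse from the root:
N0 x:[49/2,45] y:[73/3,37] z:[28,65] -> hit [28,37], descend [2, 4, 8, 12]
  N2 x:[51/2,35] y:[73/3,37] z:[28,45] -> hit [28,35], descend [5, 7]
    N5 x:[55/2,35] y:[73/3,79/3] z:[37,45] -> miss, prune
    N7 x:[51/2,67/2] y:[31,37] z:[28,37] -> hit [31,67/2] leaf, test {P6@t=31, P16(miss), P20(miss)}
  N4 x:[73/2,89/2] y:[73/3,37] z:[52,65] -> miss, prune
  N8 x:[49/2,59/2] y:[28,107/3] z:[48,62] -> miss, prune
  N12 x:[37,45] y:[83/3,35] z:[28,48] -> miss, prune

Visited [0, 2, 5, 7, 4, 8, 12]. Tests: 7 box, 1 leaf. Nearest: P6.

== RESULT ==
6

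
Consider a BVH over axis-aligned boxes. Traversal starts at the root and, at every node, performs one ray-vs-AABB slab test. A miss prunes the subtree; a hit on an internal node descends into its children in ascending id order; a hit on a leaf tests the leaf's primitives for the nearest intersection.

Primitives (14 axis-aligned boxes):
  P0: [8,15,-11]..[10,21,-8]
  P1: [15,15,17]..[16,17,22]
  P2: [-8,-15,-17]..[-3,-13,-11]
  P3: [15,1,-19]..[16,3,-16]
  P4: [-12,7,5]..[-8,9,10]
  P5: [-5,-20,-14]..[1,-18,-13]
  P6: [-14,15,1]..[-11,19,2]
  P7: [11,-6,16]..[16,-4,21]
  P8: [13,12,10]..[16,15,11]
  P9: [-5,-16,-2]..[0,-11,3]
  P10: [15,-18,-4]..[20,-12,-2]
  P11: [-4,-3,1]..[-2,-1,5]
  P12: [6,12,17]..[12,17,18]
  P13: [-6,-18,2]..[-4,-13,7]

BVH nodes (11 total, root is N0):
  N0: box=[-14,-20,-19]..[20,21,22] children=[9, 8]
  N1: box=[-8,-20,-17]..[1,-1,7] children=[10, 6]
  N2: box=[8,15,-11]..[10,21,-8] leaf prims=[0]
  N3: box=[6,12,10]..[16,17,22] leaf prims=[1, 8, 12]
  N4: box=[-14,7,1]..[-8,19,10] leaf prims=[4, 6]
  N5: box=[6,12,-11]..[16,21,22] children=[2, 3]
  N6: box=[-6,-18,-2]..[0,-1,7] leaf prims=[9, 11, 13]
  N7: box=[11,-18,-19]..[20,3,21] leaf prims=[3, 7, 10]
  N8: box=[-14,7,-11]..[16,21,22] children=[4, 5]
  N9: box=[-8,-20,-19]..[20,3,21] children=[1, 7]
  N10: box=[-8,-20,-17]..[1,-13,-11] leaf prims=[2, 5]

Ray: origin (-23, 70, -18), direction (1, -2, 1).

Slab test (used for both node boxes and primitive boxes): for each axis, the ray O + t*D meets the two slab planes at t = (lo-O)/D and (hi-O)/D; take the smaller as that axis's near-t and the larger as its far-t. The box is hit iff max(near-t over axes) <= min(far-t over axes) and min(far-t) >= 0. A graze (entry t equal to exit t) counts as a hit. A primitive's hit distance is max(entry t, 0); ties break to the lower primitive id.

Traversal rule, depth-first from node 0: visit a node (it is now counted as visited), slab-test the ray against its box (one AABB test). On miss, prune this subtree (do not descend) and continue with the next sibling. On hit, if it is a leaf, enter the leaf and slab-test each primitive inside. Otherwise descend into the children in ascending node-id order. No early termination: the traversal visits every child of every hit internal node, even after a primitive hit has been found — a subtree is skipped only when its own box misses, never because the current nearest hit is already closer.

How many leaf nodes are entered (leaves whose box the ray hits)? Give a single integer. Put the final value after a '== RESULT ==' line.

Traverse from the root:
N0 x:[9,43] y:[49/2,45] z:[-1,40] -> hit [49/2,40], descend [8, 9]
  N8 x:[9,39] y:[49/2,63/2] z:[7,40] -> hit [49/2,63/2], descend [4, 5]
    N4 x:[9,15] y:[51/2,63/2] z:[19,28] -> miss, prune
    N5 x:[29,39] y:[49/2,29] z:[7,40] -> hit [29,29], descend [2, 3]
      N2 x:[31,33] y:[49/2,55/2] z:[7,10] -> miss, prune
      N3 x:[29,39] y:[53/2,29] z:[28,40] -> hit [29,29] leaf, test {P1(miss), P8(miss), P12(miss)}
  N9 x:[15,43] y:[67/2,45] z:[-1,39] -> hit [67/2,39], descend [1, 7]
    N1 x:[15,24] y:[71/2,45] z:[1,25] -> miss, prune
    N7 x:[34,43] y:[67/2,44] z:[-1,39] -> hit [34,39] leaf, test {P3(miss), P7@t=37, P10(miss)}

Visited [0, 8, 4, 5, 2, 3, 9, 1, 7]. Tests: 9 box, 2 leaf. Nearest: P7.

== RESULT ==
2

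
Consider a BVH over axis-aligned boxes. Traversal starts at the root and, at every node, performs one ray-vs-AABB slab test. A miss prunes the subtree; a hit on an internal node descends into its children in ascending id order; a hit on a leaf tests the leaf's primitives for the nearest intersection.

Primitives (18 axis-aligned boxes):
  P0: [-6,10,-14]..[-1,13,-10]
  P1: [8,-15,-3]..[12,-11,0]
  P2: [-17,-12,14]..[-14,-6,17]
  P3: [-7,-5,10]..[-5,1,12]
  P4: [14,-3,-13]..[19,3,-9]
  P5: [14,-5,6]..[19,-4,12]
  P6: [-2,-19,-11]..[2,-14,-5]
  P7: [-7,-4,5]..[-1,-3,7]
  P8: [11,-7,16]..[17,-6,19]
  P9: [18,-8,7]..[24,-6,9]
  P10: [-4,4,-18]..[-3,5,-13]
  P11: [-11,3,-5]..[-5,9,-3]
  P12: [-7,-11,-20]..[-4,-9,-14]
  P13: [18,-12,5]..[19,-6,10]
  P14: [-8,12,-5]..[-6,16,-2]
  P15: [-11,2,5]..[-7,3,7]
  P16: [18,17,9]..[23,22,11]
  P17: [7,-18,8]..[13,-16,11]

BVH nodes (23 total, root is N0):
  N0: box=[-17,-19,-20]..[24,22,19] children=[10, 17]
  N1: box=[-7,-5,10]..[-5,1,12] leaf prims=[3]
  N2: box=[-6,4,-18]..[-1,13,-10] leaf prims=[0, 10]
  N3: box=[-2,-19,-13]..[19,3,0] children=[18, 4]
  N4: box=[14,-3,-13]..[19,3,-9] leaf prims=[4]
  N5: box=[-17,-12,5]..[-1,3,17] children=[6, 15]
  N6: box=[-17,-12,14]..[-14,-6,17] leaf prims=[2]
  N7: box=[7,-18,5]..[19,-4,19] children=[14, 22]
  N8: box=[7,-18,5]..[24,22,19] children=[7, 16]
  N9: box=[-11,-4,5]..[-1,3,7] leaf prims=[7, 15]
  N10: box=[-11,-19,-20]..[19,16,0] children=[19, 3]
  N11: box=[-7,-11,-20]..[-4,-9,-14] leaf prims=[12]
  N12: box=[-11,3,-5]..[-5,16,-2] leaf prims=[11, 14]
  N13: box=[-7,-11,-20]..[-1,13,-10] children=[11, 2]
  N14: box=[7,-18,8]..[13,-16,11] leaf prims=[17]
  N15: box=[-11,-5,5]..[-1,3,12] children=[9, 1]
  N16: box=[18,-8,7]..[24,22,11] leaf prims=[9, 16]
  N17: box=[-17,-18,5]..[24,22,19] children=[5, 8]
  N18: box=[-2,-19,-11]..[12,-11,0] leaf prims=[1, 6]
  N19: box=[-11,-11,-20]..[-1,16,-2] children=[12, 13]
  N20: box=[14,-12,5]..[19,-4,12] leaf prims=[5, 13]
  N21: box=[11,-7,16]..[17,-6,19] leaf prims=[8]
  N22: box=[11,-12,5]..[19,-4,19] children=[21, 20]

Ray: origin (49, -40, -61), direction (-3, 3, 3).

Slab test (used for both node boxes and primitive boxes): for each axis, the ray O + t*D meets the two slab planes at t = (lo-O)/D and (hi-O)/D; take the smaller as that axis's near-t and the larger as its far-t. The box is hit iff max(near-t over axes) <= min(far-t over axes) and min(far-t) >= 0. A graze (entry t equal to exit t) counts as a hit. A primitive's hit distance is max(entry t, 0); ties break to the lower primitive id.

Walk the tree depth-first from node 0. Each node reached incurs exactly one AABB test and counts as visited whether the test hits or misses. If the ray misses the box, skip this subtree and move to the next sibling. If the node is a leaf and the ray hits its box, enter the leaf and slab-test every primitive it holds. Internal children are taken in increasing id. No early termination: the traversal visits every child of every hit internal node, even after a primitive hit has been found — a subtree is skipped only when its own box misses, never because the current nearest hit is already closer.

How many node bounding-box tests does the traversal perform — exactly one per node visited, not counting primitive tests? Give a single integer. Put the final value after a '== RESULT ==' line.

Walk:
N0 x:[25/3,22] y:[7,62/3] z:[41/3,80/3] -> hit [41/3,62/3], descend [10, 17]
  N10 x:[10,20] y:[7,56/3] z:[41/3,61/3] -> hit [41/3,56/3], descend [3, 19]
    N3 x:[10,17] y:[7,43/3] z:[16,61/3] -> miss, prune
    N19 x:[50/3,20] y:[29/3,56/3] z:[41/3,59/3] -> hit [50/3,56/3], descend [12, 13]
      N12 x:[18,20] y:[43/3,56/3] z:[56/3,59/3] -> hit [56/3,56/3] leaf, test {P11(miss), P14@t=56/3}
      N13 x:[50/3,56/3] y:[29/3,53/3] z:[41/3,17] -> hit [50/3,17], descend [2, 11]
        N2 x:[50/3,55/3] y:[44/3,53/3] z:[43/3,17] -> hit [50/3,17] leaf, test {P0@t=50/3, P10(miss)}
        N11 x:[53/3,56/3] y:[29/3,31/3] z:[41/3,47/3] -> miss, prune
  N17 x:[25/3,22] y:[22/3,62/3] z:[22,80/3] -> miss, prune

order=[0, 10, 3, 19, 12, 13, 2, 11, 17]  |boxes|=9  |leaves|=2  hit=P0

== RESULT ==
9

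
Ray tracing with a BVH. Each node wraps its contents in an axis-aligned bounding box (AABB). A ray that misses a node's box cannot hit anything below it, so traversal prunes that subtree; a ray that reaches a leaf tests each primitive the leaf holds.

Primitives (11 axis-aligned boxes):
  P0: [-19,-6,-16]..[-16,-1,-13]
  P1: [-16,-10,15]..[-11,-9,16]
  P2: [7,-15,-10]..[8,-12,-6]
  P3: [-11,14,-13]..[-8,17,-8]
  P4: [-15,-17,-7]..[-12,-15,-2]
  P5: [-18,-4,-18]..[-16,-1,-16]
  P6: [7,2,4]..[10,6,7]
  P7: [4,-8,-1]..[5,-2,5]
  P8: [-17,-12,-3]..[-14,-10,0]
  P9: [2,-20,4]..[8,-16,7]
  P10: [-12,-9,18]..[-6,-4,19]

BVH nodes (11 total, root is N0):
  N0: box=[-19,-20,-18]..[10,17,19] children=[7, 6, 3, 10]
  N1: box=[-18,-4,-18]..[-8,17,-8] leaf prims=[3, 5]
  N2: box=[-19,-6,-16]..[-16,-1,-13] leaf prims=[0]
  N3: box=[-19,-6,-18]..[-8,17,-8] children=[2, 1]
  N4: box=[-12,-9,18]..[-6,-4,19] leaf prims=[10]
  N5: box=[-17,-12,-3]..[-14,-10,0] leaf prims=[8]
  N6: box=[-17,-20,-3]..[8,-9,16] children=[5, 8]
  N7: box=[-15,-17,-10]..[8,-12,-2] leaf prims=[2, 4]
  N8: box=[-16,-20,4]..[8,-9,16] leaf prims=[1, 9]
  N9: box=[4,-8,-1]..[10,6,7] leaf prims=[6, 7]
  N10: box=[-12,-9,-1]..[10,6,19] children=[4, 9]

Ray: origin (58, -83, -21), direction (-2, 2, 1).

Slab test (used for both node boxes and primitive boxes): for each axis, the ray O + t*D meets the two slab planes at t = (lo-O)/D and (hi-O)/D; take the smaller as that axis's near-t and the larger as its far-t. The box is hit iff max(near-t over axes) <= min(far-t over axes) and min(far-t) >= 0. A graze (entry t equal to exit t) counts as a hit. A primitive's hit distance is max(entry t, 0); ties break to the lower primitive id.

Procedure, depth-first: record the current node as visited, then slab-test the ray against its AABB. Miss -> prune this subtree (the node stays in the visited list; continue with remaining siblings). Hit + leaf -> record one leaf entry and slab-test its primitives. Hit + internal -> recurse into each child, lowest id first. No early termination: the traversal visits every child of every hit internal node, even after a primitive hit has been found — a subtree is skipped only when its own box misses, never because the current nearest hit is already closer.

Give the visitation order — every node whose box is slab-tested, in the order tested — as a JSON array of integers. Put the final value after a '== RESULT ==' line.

Trace the traversal:
N0 x:[24,77/2] y:[63/2,50] z:[3,40] -> hit [63/2,77/2], descend [3, 6, 7, 10]
  N3 x:[33,77/2] y:[77/2,50] z:[3,13] -> miss, prune
  N6 x:[25,75/2] y:[63/2,37] z:[18,37] -> hit [63/2,37], descend [5, 8]
    N5 x:[36,75/2] y:[71/2,73/2] z:[18,21] -> miss, prune
    N8 x:[25,37] y:[63/2,37] z:[25,37] -> hit [63/2,37] leaf, test {P1@t=73/2, P9(miss)}
  N7 x:[25,73/2] y:[33,71/2] z:[11,19] -> miss, prune
  N10 x:[24,35] y:[37,89/2] z:[20,40] -> miss, prune

order=[0, 3, 6, 5, 8, 7, 10]  |boxes|=7  |leaves|=1  hit=P1

== RESULT ==
[0, 3, 6, 5, 8, 7, 10]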